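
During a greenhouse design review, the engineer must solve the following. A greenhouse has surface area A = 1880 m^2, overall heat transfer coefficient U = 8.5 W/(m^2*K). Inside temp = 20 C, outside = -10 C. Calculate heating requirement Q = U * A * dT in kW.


dT = 20 - (-10) = 30 K
Q = U * A * dT
  = 8.5 * 1880 * 30
  = 479400 W = 479.40 kW


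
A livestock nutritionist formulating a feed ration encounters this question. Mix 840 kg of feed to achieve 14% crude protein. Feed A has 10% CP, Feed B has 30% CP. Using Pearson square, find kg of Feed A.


parts_A = CP_b - target = 30 - 14 = 16
parts_B = target - CP_a = 14 - 10 = 4
total_parts = 16 + 4 = 20
Feed A = 840 * 16 / 20 = 672 kg
Feed B = 840 * 4 / 20 = 168 kg

672 kg


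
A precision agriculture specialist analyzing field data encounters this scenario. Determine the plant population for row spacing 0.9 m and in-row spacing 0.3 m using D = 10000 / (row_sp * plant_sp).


D = 10000 / (row_sp * plant_sp)
  = 10000 / (0.9 * 0.3)
  = 10000 / 0.2700
  = 37037.04 plants/ha


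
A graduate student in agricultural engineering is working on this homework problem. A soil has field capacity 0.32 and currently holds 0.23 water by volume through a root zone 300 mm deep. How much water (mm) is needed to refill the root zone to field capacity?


SMD = (FC - theta) * D
    = (0.32 - 0.23) * 300
    = 0.090 * 300
    = 27 mm


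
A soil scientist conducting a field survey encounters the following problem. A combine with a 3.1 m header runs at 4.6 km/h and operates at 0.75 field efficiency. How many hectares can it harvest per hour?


C = w * v * eta_f / 10
  = 3.1 * 4.6 * 0.75 / 10
  = 10.70 / 10
  = 1.07 ha/h


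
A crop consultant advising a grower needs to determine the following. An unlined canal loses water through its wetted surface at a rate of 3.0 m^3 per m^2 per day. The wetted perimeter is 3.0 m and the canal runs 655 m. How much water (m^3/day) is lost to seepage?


S = C * P * L
  = 3.0 * 3.0 * 655
  = 5895 m^3/day


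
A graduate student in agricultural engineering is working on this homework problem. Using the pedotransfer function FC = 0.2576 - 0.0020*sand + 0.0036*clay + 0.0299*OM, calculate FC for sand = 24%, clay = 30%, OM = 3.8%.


FC = 0.2576 - 0.0020*24 + 0.0036*30 + 0.0299*3.8
   = 0.2576 - 0.0480 + 0.1080 + 0.1136
   = 0.4312


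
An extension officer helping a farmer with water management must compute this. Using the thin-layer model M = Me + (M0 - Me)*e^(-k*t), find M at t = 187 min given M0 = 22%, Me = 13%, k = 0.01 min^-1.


M = Me + (M0 - Me) * e^(-k*t)
  = 13 + (22 - 13) * e^(-0.01*187)
  = 13 + 9 * e^(-1.870)
  = 13 + 9 * 0.15412
  = 13 + 1.3871
  = 14.39%


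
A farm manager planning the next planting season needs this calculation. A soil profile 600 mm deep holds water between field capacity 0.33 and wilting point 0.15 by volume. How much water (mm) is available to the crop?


AW = (FC - WP) * D
   = (0.33 - 0.15) * 600
   = 0.18 * 600
   = 108 mm


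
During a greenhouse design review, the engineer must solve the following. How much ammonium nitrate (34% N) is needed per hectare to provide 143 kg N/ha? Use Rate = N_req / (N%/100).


Rate = N_required / (N_content / 100)
     = 143 / (34 / 100)
     = 143 / 0.34
     = 420.59 kg/ha


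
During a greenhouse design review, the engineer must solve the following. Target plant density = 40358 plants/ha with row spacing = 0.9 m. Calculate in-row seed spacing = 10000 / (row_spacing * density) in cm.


spacing = 10000 / (row_sp * density)
        = 10000 / (0.9 * 40358)
        = 10000 / 36322.20
        = 0.27531 m = 27.53 cm


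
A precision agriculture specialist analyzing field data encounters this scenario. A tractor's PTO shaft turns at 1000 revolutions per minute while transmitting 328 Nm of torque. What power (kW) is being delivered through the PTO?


P = 2*pi*n*T / 60000
  = 2*pi * 1000 * 328 / 60000
  = 2060884.78 / 60000
  = 34.35 kW


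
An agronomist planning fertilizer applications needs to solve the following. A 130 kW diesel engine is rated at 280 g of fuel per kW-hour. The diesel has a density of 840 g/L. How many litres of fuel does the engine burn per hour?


FC = P * BSFC / rho_fuel
   = 130 * 280 / 840
   = 36400 / 840
   = 43.33 L/h


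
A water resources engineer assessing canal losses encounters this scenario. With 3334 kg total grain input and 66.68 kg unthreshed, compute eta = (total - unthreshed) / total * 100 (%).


eta = (total - unthreshed) / total * 100
    = (3334 - 66.68) / 3334 * 100
    = 3267.32 / 3334 * 100
    = 98%


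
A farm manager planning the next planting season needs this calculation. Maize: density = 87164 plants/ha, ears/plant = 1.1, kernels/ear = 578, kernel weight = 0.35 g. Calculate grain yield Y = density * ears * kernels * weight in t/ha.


Y = density * ears * kernels * kw
  = 87164 * 1.1 * 578 * 0.35 g/ha
  = 19396604.92 g/ha
  = 19396.60 kg/ha = 19.40 t/ha


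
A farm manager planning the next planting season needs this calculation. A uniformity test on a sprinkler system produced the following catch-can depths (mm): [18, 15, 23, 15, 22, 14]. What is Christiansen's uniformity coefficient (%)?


xbar = 107 / 6 = 17.833
sum|xi - xbar| = 19
CU = 100 * (1 - 19 / (6 * 17.833))
   = 100 * (1 - 0.1776)
   = 82.24%


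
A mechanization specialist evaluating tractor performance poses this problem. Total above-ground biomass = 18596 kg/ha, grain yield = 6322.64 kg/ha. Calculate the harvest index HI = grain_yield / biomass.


HI = grain_yield / biomass
   = 6322.64 / 18596
   = 0.34


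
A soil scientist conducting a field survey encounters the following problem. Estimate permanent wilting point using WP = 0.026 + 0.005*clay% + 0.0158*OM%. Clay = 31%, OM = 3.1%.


WP = 0.026 + 0.005*31 + 0.0158*3.1
   = 0.026 + 0.1550 + 0.0490
   = 0.2300


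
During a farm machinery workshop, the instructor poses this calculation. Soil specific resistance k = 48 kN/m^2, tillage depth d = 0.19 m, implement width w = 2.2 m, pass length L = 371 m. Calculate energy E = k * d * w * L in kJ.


E = k * d * w * L
  = 48 * 0.19 * 2.2 * 371
  = 7443.74 kJ


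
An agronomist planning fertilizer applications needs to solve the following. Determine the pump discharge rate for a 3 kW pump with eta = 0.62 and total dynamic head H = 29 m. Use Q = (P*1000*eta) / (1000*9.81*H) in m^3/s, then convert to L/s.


Q = (P * 1000 * eta) / (rho * g * H)
  = (3 * 1000 * 0.62) / (1000 * 9.81 * 29)
  = 1860 / 284490
  = 0.00654 m^3/s = 6.54 L/s


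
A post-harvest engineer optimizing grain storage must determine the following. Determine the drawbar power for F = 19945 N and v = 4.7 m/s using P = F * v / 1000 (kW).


P = F * v / 1000
  = 19945 * 4.7 / 1000
  = 93741.50 / 1000
  = 93.74 kW


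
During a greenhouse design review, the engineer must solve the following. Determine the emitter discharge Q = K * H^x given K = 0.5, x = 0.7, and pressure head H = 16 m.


Q = K * H^x
  = 0.5 * 16^0.7
  = 0.5 * 6.9644
  = 3.48 L/h


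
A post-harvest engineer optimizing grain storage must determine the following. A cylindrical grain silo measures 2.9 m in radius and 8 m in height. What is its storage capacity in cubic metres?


V = pi * r^2 * h
  = pi * 2.9^2 * 8
  = pi * 8.41 * 8
  = 211.37 m^3


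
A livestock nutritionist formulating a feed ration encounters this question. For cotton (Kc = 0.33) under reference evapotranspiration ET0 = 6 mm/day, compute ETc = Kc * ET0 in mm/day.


ETc = Kc * ET0
    = 0.33 * 6
    = 1.98 mm/day


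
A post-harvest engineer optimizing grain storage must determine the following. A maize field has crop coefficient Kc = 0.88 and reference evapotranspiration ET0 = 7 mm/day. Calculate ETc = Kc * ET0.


ETc = Kc * ET0
    = 0.88 * 7
    = 6.16 mm/day


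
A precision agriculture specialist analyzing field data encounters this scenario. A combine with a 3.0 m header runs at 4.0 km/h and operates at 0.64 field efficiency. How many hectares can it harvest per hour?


C = w * v * eta_f / 10
  = 3.0 * 4.0 * 0.64 / 10
  = 7.68 / 10
  = 0.77 ha/h


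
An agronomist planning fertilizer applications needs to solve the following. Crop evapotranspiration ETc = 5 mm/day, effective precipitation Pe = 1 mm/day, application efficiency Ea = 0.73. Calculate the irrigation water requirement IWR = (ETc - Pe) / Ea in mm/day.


IWR = (ETc - Pe) / Ea
    = (5 - 1) / 0.73
    = 4 / 0.73
    = 5.48 mm/day


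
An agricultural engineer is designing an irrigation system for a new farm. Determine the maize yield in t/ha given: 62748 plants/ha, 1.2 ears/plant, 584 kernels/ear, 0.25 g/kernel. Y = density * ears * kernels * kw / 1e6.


Y = density * ears * kernels * kw
  = 62748 * 1.2 * 584 * 0.25 g/ha
  = 10993449.60 g/ha
  = 10993.45 kg/ha = 10.99 t/ha


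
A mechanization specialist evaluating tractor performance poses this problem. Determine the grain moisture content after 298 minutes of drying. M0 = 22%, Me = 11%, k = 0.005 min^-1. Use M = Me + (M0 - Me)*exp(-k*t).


M = Me + (M0 - Me) * e^(-k*t)
  = 11 + (22 - 11) * e^(-0.005*298)
  = 11 + 11 * e^(-1.490)
  = 11 + 11 * 0.22537
  = 11 + 2.4791
  = 13.48%


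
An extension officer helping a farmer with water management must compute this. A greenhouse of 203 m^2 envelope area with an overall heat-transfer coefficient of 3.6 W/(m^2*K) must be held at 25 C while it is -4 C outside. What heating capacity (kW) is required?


dT = 25 - (-4) = 29 K
Q = U * A * dT
  = 3.6 * 203 * 29
  = 21193.20 W = 21.19 kW


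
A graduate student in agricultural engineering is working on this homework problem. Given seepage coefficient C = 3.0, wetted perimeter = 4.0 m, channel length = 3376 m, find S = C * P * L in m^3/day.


S = C * P * L
  = 3.0 * 4.0 * 3376
  = 40512 m^3/day


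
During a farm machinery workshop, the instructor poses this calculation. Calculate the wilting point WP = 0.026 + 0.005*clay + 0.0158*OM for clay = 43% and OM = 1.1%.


WP = 0.026 + 0.005*43 + 0.0158*1.1
   = 0.026 + 0.2150 + 0.0174
   = 0.2584


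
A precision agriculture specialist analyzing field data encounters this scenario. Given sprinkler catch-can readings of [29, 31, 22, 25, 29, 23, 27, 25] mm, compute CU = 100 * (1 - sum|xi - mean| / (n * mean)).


xbar = 211 / 8 = 26.375
sum|xi - xbar| = 21
CU = 100 * (1 - 21 / (8 * 26.375))
   = 100 * (1 - 0.0995)
   = 90.05%


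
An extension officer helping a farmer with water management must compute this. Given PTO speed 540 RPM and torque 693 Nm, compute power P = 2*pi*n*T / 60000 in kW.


P = 2*pi*n*T / 60000
  = 2*pi * 540 * 693 / 60000
  = 2351293.61 / 60000
  = 39.19 kW


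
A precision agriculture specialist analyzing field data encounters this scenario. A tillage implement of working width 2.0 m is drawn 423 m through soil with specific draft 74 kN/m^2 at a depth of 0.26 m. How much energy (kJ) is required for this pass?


E = k * d * w * L
  = 74 * 0.26 * 2.0 * 423
  = 16277.04 kJ


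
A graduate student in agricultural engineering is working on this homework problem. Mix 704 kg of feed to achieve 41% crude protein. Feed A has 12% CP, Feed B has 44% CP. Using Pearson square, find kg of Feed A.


parts_A = CP_b - target = 44 - 41 = 3
parts_B = target - CP_a = 41 - 12 = 29
total_parts = 3 + 29 = 32
Feed A = 704 * 3 / 32 = 66 kg
Feed B = 704 * 29 / 32 = 638 kg

66 kg


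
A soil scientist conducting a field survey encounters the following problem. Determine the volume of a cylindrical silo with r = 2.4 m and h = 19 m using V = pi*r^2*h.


V = pi * r^2 * h
  = pi * 2.4^2 * 19
  = pi * 5.76 * 19
  = 343.82 m^3


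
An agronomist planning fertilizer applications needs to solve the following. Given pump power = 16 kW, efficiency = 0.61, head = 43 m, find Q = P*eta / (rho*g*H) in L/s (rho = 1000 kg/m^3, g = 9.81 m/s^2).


Q = (P * 1000 * eta) / (rho * g * H)
  = (16 * 1000 * 0.61) / (1000 * 9.81 * 43)
  = 9760 / 421830
  = 0.02314 m^3/s = 23.14 L/s


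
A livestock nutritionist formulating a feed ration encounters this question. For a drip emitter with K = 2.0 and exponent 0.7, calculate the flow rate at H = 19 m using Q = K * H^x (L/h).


Q = K * H^x
  = 2.0 * 19^0.7
  = 2.0 * 7.8547
  = 15.71 L/h


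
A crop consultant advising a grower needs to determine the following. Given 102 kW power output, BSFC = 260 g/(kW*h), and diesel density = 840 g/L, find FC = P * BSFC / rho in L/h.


FC = P * BSFC / rho_fuel
   = 102 * 260 / 840
   = 26520 / 840
   = 31.57 L/h


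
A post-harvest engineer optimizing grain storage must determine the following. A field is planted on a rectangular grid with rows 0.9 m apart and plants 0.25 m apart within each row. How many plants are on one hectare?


D = 10000 / (row_sp * plant_sp)
  = 10000 / (0.9 * 0.25)
  = 10000 / 0.2250
  = 44444.44 plants/ha


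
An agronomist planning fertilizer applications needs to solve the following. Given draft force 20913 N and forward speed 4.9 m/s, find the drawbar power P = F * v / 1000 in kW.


P = F * v / 1000
  = 20913 * 4.9 / 1000
  = 102473.70 / 1000
  = 102.47 kW


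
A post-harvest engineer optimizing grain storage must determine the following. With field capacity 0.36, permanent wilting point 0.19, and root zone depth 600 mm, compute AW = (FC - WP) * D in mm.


AW = (FC - WP) * D
   = (0.36 - 0.19) * 600
   = 0.17 * 600
   = 102 mm


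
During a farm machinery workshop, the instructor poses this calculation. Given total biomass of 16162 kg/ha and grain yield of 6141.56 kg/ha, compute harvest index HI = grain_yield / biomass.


HI = grain_yield / biomass
   = 6141.56 / 16162
   = 0.38


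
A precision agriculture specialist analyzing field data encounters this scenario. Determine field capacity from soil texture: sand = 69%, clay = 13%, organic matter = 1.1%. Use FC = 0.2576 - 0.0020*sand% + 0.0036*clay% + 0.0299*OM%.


FC = 0.2576 - 0.0020*69 + 0.0036*13 + 0.0299*1.1
   = 0.2576 - 0.1380 + 0.0468 + 0.0329
   = 0.1993


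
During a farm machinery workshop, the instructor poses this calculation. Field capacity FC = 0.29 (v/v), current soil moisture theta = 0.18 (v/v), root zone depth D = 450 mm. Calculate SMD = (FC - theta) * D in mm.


SMD = (FC - theta) * D
    = (0.29 - 0.18) * 450
    = 0.110 * 450
    = 49.50 mm


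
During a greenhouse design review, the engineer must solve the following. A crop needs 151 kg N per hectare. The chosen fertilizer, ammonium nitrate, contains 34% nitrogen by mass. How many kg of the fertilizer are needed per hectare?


Rate = N_required / (N_content / 100)
     = 151 / (34 / 100)
     = 151 / 0.34
     = 444.12 kg/ha


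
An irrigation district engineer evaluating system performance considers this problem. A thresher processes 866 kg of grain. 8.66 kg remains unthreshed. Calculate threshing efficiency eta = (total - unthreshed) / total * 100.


eta = (total - unthreshed) / total * 100
    = (866 - 8.66) / 866 * 100
    = 857.34 / 866 * 100
    = 99%


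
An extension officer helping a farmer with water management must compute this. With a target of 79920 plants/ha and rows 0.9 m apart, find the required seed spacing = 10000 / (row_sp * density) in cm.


spacing = 10000 / (row_sp * density)
        = 10000 / (0.9 * 79920)
        = 10000 / 71928
        = 0.13903 m = 13.90 cm


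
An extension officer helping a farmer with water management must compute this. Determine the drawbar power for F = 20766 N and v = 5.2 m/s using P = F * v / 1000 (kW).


P = F * v / 1000
  = 20766 * 5.2 / 1000
  = 107983.20 / 1000
  = 107.98 kW


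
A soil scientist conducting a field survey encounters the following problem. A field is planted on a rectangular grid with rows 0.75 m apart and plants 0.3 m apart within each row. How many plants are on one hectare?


D = 10000 / (row_sp * plant_sp)
  = 10000 / (0.75 * 0.3)
  = 10000 / 0.2250
  = 44444.44 plants/ha


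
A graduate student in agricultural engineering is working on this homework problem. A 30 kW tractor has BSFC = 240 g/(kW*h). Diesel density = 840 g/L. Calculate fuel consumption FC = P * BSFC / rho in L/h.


FC = P * BSFC / rho_fuel
   = 30 * 240 / 840
   = 7200 / 840
   = 8.57 L/h


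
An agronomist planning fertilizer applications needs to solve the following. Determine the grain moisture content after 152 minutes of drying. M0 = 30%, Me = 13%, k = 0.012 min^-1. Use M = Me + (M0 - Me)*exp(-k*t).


M = Me + (M0 - Me) * e^(-k*t)
  = 13 + (30 - 13) * e^(-0.012*152)
  = 13 + 17 * e^(-1.824)
  = 13 + 17 * 0.16138
  = 13 + 2.7434
  = 15.74%


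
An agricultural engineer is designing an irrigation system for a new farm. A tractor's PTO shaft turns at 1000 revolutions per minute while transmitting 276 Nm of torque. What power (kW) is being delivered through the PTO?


P = 2*pi*n*T / 60000
  = 2*pi * 1000 * 276 / 60000
  = 1734159.14 / 60000
  = 28.90 kW


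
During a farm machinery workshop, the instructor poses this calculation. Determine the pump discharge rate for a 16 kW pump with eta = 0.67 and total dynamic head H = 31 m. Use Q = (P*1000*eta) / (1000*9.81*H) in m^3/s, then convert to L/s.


Q = (P * 1000 * eta) / (rho * g * H)
  = (16 * 1000 * 0.67) / (1000 * 9.81 * 31)
  = 10720 / 304110
  = 0.03525 m^3/s = 35.25 L/s


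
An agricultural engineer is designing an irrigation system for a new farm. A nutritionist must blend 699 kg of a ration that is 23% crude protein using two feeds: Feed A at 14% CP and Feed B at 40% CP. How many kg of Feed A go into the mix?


parts_A = CP_b - target = 40 - 23 = 17
parts_B = target - CP_a = 23 - 14 = 9
total_parts = 17 + 9 = 26
Feed A = 699 * 17 / 26 = 457.04 kg
Feed B = 699 * 9 / 26 = 241.96 kg

457.04 kg


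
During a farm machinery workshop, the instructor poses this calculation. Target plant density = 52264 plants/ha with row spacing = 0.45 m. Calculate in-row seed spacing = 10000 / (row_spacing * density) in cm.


spacing = 10000 / (row_sp * density)
        = 10000 / (0.45 * 52264)
        = 10000 / 23518.80
        = 0.42519 m = 42.52 cm


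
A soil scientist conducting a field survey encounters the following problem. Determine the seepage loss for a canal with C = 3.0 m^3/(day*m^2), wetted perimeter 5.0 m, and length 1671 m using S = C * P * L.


S = C * P * L
  = 3.0 * 5.0 * 1671
  = 25065 m^3/day


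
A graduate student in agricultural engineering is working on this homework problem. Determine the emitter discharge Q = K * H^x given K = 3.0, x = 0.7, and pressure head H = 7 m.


Q = K * H^x
  = 3.0 * 7^0.7
  = 3.0 * 3.9045
  = 11.71 L/h


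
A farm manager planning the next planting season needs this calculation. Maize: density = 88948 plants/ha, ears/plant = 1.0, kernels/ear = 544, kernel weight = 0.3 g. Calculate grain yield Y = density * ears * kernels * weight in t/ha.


Y = density * ears * kernels * kw
  = 88948 * 1.0 * 544 * 0.3 g/ha
  = 14516313.60 g/ha
  = 14516.31 kg/ha = 14.52 t/ha


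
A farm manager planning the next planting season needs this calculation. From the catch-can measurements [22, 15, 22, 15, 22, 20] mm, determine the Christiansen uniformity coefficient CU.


xbar = 116 / 6 = 19.333
sum|xi - xbar| = 17.333
CU = 100 * (1 - 17.333 / (6 * 19.333))
   = 100 * (1 - 0.1494)
   = 85.06%


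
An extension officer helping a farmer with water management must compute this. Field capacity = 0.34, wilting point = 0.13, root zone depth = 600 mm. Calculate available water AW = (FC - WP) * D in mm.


AW = (FC - WP) * D
   = (0.34 - 0.13) * 600
   = 0.21 * 600
   = 126 mm


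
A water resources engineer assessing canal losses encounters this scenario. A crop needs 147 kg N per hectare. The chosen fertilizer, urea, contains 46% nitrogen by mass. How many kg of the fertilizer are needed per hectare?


Rate = N_required / (N_content / 100)
     = 147 / (46 / 100)
     = 147 / 0.46
     = 319.57 kg/ha


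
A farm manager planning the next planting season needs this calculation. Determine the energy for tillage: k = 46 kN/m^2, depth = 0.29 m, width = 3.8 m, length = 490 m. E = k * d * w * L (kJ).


E = k * d * w * L
  = 46 * 0.29 * 3.8 * 490
  = 24839.08 kJ


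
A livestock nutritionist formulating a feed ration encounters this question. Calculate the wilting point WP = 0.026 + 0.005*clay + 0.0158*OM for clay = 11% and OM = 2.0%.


WP = 0.026 + 0.005*11 + 0.0158*2.0
   = 0.026 + 0.0550 + 0.0316
   = 0.1126


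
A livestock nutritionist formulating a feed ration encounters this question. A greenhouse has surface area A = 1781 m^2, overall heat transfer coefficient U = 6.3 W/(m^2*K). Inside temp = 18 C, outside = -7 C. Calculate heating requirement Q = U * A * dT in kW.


dT = 18 - (-7) = 25 K
Q = U * A * dT
  = 6.3 * 1781 * 25
  = 280507.50 W = 280.51 kW


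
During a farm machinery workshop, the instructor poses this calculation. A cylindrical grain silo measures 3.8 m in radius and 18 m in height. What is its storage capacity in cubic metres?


V = pi * r^2 * h
  = pi * 3.8^2 * 18
  = pi * 14.44 * 18
  = 816.56 m^3


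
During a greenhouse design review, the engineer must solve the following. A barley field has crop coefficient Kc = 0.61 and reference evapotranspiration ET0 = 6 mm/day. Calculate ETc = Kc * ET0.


ETc = Kc * ET0
    = 0.61 * 6
    = 3.66 mm/day


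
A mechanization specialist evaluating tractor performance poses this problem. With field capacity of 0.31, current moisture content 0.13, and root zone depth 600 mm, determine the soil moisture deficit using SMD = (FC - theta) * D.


SMD = (FC - theta) * D
    = (0.31 - 0.13) * 600
    = 0.180 * 600
    = 108 mm


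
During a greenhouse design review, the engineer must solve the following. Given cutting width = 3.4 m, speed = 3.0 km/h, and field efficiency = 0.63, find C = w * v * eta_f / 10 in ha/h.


C = w * v * eta_f / 10
  = 3.4 * 3.0 * 0.63 / 10
  = 6.43 / 10
  = 0.64 ha/h


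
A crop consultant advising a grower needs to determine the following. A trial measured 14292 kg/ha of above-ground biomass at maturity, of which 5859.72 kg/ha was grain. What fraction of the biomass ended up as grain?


HI = grain_yield / biomass
   = 5859.72 / 14292
   = 0.41


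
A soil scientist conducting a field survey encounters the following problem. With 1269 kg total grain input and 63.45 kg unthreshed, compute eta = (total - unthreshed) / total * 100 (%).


eta = (total - unthreshed) / total * 100
    = (1269 - 63.45) / 1269 * 100
    = 1205.55 / 1269 * 100
    = 95%


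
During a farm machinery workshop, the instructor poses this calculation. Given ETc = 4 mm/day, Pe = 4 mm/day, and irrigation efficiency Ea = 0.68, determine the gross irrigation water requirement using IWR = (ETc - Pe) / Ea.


IWR = (ETc - Pe) / Ea
    = (4 - 4) / 0.68
    = 0 / 0.68
    = 0 mm/day


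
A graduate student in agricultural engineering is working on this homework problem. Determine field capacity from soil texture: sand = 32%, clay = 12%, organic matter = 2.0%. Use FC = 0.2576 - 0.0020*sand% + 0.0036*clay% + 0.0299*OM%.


FC = 0.2576 - 0.0020*32 + 0.0036*12 + 0.0299*2.0
   = 0.2576 - 0.0640 + 0.0432 + 0.0598
   = 0.2966


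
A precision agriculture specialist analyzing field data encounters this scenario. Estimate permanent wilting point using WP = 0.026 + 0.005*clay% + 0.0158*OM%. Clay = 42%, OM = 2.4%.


WP = 0.026 + 0.005*42 + 0.0158*2.4
   = 0.026 + 0.2100 + 0.0379
   = 0.2739


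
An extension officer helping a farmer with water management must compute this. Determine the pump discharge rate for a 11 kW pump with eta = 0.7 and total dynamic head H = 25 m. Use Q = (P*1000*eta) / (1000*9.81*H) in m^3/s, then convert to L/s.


Q = (P * 1000 * eta) / (rho * g * H)
  = (11 * 1000 * 0.7) / (1000 * 9.81 * 25)
  = 7700 / 245250
  = 0.03140 m^3/s = 31.40 L/s


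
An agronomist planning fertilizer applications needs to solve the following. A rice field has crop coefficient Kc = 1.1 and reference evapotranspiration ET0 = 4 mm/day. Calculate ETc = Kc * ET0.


ETc = Kc * ET0
    = 1.1 * 4
    = 4.40 mm/day


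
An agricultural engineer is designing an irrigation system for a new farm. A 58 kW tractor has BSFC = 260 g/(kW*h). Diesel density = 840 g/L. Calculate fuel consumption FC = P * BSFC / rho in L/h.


FC = P * BSFC / rho_fuel
   = 58 * 260 / 840
   = 15080 / 840
   = 17.95 L/h


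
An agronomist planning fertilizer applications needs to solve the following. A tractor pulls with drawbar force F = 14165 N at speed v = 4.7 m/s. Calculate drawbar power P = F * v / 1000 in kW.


P = F * v / 1000
  = 14165 * 4.7 / 1000
  = 66575.50 / 1000
  = 66.58 kW


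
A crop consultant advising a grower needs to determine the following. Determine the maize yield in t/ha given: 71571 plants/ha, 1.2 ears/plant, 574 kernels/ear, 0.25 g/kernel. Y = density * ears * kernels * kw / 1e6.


Y = density * ears * kernels * kw
  = 71571 * 1.2 * 574 * 0.25 g/ha
  = 12324526.20 g/ha
  = 12324.53 kg/ha = 12.32 t/ha


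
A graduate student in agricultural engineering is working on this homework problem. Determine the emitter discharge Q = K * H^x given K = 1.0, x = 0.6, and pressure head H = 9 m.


Q = K * H^x
  = 1.0 * 9^0.6
  = 1.0 * 3.7372
  = 3.74 L/h


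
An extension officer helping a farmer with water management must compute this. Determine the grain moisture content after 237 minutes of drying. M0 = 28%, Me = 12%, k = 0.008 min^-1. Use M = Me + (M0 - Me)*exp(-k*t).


M = Me + (M0 - Me) * e^(-k*t)
  = 12 + (28 - 12) * e^(-0.008*237)
  = 12 + 16 * e^(-1.896)
  = 12 + 16 * 0.15017
  = 12 + 2.4027
  = 14.40%


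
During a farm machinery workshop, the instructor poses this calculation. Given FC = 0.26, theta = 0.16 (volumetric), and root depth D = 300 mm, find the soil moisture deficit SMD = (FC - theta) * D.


SMD = (FC - theta) * D
    = (0.26 - 0.16) * 300
    = 0.100 * 300
    = 30 mm


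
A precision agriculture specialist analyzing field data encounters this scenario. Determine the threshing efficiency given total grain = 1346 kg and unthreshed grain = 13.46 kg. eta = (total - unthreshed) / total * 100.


eta = (total - unthreshed) / total * 100
    = (1346 - 13.46) / 1346 * 100
    = 1332.54 / 1346 * 100
    = 99%


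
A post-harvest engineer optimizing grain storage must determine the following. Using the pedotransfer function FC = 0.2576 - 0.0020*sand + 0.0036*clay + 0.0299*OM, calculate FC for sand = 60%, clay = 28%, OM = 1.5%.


FC = 0.2576 - 0.0020*60 + 0.0036*28 + 0.0299*1.5
   = 0.2576 - 0.1200 + 0.1008 + 0.0449
   = 0.2833


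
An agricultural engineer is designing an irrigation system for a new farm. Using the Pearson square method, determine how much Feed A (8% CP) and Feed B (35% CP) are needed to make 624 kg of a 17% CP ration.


parts_A = CP_b - target = 35 - 17 = 18
parts_B = target - CP_a = 17 - 8 = 9
total_parts = 18 + 9 = 27
Feed A = 624 * 18 / 27 = 416 kg
Feed B = 624 * 9 / 27 = 208 kg

416 kg


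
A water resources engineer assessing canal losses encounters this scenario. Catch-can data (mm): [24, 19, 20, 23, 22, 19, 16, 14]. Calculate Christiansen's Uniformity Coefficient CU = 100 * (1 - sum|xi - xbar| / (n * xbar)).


xbar = 157 / 8 = 19.625
sum|xi - xbar| = 21
CU = 100 * (1 - 21 / (8 * 19.625))
   = 100 * (1 - 0.1338)
   = 86.62%


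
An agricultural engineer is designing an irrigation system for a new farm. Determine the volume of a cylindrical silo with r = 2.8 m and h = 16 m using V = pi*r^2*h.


V = pi * r^2 * h
  = pi * 2.8^2 * 16
  = pi * 7.84 * 16
  = 394.08 m^3


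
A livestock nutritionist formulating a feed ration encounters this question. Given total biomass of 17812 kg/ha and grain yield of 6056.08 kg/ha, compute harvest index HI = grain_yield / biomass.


HI = grain_yield / biomass
   = 6056.08 / 17812
   = 0.34


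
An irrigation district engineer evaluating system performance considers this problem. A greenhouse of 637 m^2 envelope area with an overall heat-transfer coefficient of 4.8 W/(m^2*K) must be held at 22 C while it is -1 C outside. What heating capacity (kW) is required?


dT = 22 - (-1) = 23 K
Q = U * A * dT
  = 4.8 * 637 * 23
  = 70324.80 W = 70.32 kW


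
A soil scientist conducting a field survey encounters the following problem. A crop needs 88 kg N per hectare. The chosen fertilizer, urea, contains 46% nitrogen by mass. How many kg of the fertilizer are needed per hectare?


Rate = N_required / (N_content / 100)
     = 88 / (46 / 100)
     = 88 / 0.46
     = 191.30 kg/ha


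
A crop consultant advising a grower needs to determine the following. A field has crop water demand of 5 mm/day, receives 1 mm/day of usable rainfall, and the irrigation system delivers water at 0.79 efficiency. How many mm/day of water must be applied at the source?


IWR = (ETc - Pe) / Ea
    = (5 - 1) / 0.79
    = 4 / 0.79
    = 5.06 mm/day


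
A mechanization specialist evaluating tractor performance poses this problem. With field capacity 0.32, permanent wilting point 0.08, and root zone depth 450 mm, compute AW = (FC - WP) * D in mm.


AW = (FC - WP) * D
   = (0.32 - 0.08) * 450
   = 0.24 * 450
   = 108 mm


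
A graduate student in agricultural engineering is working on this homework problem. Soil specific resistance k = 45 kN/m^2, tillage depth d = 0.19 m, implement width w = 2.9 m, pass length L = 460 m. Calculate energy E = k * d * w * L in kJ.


E = k * d * w * L
  = 45 * 0.19 * 2.9 * 460
  = 11405.70 kJ


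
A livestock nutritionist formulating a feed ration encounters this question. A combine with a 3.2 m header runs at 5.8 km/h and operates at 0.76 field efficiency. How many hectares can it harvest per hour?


C = w * v * eta_f / 10
  = 3.2 * 5.8 * 0.76 / 10
  = 14.11 / 10
  = 1.41 ha/h


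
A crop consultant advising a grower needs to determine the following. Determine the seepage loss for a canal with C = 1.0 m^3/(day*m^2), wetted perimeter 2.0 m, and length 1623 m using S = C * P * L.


S = C * P * L
  = 1.0 * 2.0 * 1623
  = 3246 m^3/day


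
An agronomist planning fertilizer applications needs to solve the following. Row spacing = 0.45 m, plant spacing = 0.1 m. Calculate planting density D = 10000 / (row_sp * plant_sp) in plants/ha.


D = 10000 / (row_sp * plant_sp)
  = 10000 / (0.45 * 0.1)
  = 10000 / 0.0450
  = 222222.22 plants/ha


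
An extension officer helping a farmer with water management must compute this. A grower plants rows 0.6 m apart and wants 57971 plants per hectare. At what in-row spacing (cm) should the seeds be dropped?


spacing = 10000 / (row_sp * density)
        = 10000 / (0.6 * 57971)
        = 10000 / 34782.60
        = 0.28750 m = 28.75 cm


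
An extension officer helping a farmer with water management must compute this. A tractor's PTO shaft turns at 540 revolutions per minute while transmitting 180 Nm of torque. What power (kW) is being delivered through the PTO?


P = 2*pi*n*T / 60000
  = 2*pi * 540 * 180 / 60000
  = 610725.61 / 60000
  = 10.18 kW


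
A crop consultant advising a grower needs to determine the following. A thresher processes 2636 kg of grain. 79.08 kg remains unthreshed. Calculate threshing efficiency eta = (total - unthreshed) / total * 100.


eta = (total - unthreshed) / total * 100
    = (2636 - 79.08) / 2636 * 100
    = 2556.92 / 2636 * 100
    = 97%


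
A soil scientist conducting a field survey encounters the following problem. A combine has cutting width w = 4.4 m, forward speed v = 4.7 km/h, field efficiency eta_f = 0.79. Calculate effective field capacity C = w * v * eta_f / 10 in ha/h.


C = w * v * eta_f / 10
  = 4.4 * 4.7 * 0.79 / 10
  = 16.34 / 10
  = 1.63 ha/h


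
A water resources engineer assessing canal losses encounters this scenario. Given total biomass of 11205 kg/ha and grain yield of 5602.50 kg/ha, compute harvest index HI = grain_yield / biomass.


HI = grain_yield / biomass
   = 5602.50 / 11205
   = 0.50


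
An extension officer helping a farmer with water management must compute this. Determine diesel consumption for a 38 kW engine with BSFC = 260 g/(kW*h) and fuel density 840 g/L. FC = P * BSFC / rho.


FC = P * BSFC / rho_fuel
   = 38 * 260 / 840
   = 9880 / 840
   = 11.76 L/h


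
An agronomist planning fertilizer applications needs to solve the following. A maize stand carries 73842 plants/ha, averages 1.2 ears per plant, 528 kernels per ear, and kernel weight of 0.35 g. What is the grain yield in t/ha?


Y = density * ears * kernels * kw
  = 73842 * 1.2 * 528 * 0.35 g/ha
  = 16375201.92 g/ha
  = 16375.20 kg/ha = 16.38 t/ha


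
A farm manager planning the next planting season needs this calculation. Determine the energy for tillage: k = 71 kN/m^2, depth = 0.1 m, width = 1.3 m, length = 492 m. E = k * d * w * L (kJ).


E = k * d * w * L
  = 71 * 0.1 * 1.3 * 492
  = 4541.16 kJ


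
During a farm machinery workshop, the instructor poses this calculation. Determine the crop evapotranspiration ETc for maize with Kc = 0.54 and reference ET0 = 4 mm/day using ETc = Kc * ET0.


ETc = Kc * ET0
    = 0.54 * 4
    = 2.16 mm/day


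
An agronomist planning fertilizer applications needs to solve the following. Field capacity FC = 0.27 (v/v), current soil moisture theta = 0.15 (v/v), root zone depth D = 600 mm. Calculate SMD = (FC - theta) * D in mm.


SMD = (FC - theta) * D
    = (0.27 - 0.15) * 600
    = 0.120 * 600
    = 72 mm


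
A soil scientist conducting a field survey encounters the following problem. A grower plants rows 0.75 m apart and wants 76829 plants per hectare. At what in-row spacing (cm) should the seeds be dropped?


spacing = 10000 / (row_sp * density)
        = 10000 / (0.75 * 76829)
        = 10000 / 57621.75
        = 0.17355 m = 17.35 cm


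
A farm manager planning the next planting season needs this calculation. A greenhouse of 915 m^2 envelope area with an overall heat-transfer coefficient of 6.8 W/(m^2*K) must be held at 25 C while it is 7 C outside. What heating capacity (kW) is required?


dT = 25 - (7) = 18 K
Q = U * A * dT
  = 6.8 * 915 * 18
  = 111996 W = 112.00 kW


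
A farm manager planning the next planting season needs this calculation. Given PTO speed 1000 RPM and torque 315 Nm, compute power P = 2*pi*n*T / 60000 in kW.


P = 2*pi*n*T / 60000
  = 2*pi * 1000 * 315 / 60000
  = 1979203.37 / 60000
  = 32.99 kW


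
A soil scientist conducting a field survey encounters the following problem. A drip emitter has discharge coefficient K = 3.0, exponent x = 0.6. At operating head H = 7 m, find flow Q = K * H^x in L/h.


Q = K * H^x
  = 3.0 * 7^0.6
  = 3.0 * 3.2141
  = 9.64 L/h


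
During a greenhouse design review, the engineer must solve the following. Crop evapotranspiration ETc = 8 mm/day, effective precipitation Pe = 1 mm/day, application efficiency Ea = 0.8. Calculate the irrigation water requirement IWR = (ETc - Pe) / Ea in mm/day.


IWR = (ETc - Pe) / Ea
    = (8 - 1) / 0.8
    = 7 / 0.8
    = 8.75 mm/day


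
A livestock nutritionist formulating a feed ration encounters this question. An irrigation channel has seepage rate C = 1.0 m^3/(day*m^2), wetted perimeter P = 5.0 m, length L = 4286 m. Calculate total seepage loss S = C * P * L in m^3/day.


S = C * P * L
  = 1.0 * 5.0 * 4286
  = 21430 m^3/day


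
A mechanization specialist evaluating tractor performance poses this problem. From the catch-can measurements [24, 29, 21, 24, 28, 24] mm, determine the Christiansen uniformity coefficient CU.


xbar = 150 / 6 = 25
sum|xi - xbar| = 14
CU = 100 * (1 - 14 / (6 * 25))
   = 100 * (1 - 0.0933)
   = 90.67%


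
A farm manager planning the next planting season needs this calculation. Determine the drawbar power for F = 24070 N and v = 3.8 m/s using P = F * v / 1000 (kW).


P = F * v / 1000
  = 24070 * 3.8 / 1000
  = 91466 / 1000
  = 91.47 kW


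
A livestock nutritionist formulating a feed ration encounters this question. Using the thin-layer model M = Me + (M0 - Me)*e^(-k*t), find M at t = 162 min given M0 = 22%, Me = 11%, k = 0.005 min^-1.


M = Me + (M0 - Me) * e^(-k*t)
  = 11 + (22 - 11) * e^(-0.005*162)
  = 11 + 11 * e^(-0.810)
  = 11 + 11 * 0.44486
  = 11 + 4.8934
  = 15.89%


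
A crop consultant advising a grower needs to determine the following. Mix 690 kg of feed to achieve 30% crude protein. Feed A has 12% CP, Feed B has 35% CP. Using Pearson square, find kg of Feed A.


parts_A = CP_b - target = 35 - 30 = 5
parts_B = target - CP_a = 30 - 12 = 18
total_parts = 5 + 18 = 23
Feed A = 690 * 5 / 23 = 150 kg
Feed B = 690 * 18 / 23 = 540 kg

150 kg


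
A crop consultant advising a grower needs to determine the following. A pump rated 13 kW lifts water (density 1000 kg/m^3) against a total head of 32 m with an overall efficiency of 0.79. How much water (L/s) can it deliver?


Q = (P * 1000 * eta) / (rho * g * H)
  = (13 * 1000 * 0.79) / (1000 * 9.81 * 32)
  = 10270 / 313920
  = 0.03272 m^3/s = 32.72 L/s


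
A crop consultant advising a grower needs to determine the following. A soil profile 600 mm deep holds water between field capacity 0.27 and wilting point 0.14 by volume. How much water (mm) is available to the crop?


AW = (FC - WP) * D
   = (0.27 - 0.14) * 600
   = 0.13 * 600
   = 78 mm


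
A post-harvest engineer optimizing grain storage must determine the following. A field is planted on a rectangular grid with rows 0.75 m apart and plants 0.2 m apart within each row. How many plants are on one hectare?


D = 10000 / (row_sp * plant_sp)
  = 10000 / (0.75 * 0.2)
  = 10000 / 0.1500
  = 66666.67 plants/ha


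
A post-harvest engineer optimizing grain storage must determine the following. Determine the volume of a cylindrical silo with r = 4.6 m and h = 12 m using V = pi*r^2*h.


V = pi * r^2 * h
  = pi * 4.6^2 * 12
  = pi * 21.16 * 12
  = 797.71 m^3


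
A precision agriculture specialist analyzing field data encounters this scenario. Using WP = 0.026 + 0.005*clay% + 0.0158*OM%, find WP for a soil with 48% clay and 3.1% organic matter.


WP = 0.026 + 0.005*48 + 0.0158*3.1
   = 0.026 + 0.2400 + 0.0490
   = 0.3150


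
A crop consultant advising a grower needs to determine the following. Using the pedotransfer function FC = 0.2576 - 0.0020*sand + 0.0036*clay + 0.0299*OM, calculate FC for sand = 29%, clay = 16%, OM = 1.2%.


FC = 0.2576 - 0.0020*29 + 0.0036*16 + 0.0299*1.2
   = 0.2576 - 0.0580 + 0.0576 + 0.0359
   = 0.2931


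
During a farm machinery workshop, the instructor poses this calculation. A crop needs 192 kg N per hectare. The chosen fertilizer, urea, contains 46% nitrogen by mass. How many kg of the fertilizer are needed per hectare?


Rate = N_required / (N_content / 100)
     = 192 / (46 / 100)
     = 192 / 0.46
     = 417.39 kg/ha


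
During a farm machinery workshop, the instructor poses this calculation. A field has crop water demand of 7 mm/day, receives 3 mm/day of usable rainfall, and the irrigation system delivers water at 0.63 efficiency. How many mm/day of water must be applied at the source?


IWR = (ETc - Pe) / Ea
    = (7 - 3) / 0.63
    = 4 / 0.63
    = 6.35 mm/day


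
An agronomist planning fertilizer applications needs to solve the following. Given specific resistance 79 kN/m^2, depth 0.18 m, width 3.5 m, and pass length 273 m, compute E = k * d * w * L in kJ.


E = k * d * w * L
  = 79 * 0.18 * 3.5 * 273
  = 13587.21 kJ


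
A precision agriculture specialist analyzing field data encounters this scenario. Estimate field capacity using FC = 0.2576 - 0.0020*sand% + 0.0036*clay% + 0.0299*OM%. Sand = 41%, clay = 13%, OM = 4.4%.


FC = 0.2576 - 0.0020*41 + 0.0036*13 + 0.0299*4.4
   = 0.2576 - 0.0820 + 0.0468 + 0.1316
   = 0.3540


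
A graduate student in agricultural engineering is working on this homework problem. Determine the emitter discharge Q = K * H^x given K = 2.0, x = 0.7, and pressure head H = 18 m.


Q = K * H^x
  = 2.0 * 18^0.7
  = 2.0 * 7.5629
  = 15.13 L/h
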